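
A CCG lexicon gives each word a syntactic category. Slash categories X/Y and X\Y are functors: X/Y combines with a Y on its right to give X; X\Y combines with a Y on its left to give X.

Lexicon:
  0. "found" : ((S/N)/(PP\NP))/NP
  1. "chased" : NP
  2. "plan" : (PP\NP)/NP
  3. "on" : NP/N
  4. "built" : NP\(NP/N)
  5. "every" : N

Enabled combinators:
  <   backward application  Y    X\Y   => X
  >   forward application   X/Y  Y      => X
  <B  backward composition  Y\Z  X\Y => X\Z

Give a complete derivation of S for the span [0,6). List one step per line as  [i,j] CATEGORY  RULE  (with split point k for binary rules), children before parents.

[0,6] S   >
  [0,5] S/N   >
    [0,2] (S/N)/(PP\NP)   >
      [0,1] "found" : ((S/N)/(PP\NP))/NP
      [1,2] "chased" : NP
    [2,5] PP\NP   >
      [2,3] "plan" : (PP\NP)/NP
      [3,5] NP   <
        [3,4] "on" : NP/N
        [4,5] "built" : NP\(NP/N)
  [5,6] "every" : N

[0,1] ((S/N)/(PP\NP))/NP  lex  "found"
[1,2] NP  lex  "chased"
[0,2] (S/N)/(PP\NP)  >  k=1
[2,3] (PP\NP)/NP  lex  "plan"
[3,4] NP/N  lex  "on"
[4,5] NP\(NP/N)  lex  "built"
[3,5] NP  <  k=4
[2,5] PP\NP  >  k=3
[0,5] S/N  >  k=2
[5,6] N  lex  "every"
[0,6] S  >  k=5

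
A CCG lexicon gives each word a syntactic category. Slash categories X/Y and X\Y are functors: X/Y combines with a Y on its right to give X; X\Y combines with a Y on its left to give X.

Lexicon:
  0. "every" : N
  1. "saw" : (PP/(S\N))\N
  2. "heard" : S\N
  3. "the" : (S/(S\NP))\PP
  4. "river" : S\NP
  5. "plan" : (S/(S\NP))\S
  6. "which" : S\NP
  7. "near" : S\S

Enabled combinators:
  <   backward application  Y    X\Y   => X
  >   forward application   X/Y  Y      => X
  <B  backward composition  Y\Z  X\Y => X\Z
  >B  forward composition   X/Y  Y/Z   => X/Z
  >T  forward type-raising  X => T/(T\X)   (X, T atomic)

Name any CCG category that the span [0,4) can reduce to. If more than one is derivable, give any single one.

S/(S\NP)

[0,8] S   >
  [0,6] S/(S\NP)   <
    [0,5] S   >
      [0,4] S/(S\NP)   <
        [0,3] PP   >
          [0,2] PP/(S\N)   <
            [0,1] "every" : N
            [1,2] "saw" : (PP/(S\N))\N
          [2,3] "heard" : S\N
        [3,4] "the" : (S/(S\NP))\PP
      [4,5] "river" : S\NP
    [5,6] "plan" : (S/(S\NP))\S
  [6,8] S\NP   <B
    [6,7] "which" : S\NP
    [7,8] "near" : S\S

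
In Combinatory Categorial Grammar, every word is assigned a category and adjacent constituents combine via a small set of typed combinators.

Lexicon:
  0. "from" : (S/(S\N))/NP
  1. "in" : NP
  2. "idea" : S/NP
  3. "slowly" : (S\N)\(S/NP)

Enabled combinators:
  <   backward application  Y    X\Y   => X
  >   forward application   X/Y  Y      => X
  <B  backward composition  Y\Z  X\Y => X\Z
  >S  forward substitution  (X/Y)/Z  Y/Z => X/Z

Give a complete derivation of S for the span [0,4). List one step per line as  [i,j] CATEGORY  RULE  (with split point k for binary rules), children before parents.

[0,4] S   >
  [0,2] S/(S\N)   >
    [0,1] "from" : (S/(S\N))/NP
    [1,2] "in" : NP
  [2,4] S\N   <
    [2,3] "idea" : S/NP
    [3,4] "slowly" : (S\N)\(S/NP)

[0,1] (S/(S\N))/NP  lex  "from"
[1,2] NP  lex  "in"
[0,2] S/(S\N)  >  k=1
[2,3] S/NP  lex  "idea"
[3,4] (S\N)\(S/NP)  lex  "slowly"
[2,4] S\N  <  k=3
[0,4] S  >  k=2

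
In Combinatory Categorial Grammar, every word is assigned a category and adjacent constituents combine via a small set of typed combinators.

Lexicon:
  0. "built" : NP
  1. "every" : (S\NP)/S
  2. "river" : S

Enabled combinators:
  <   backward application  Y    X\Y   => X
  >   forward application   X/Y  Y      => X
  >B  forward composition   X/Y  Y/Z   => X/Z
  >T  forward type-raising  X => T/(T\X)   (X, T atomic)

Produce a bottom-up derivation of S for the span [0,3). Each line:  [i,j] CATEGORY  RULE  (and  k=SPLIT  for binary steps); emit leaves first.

[0,1] NP  lex  "built"
[0,1] S/(S\NP)  >T
[1,2] (S\NP)/S  lex  "every"
[2,3] S  lex  "river"
[1,3] S\NP  >  k=2
[0,3] S  >  k=1

[0,3] S   >
  [0,1] S/(S\NP)   >T
    [0,1] "built" : NP
  [1,3] S\NP   >
    [1,2] "every" : (S\NP)/S
    [2,3] "river" : S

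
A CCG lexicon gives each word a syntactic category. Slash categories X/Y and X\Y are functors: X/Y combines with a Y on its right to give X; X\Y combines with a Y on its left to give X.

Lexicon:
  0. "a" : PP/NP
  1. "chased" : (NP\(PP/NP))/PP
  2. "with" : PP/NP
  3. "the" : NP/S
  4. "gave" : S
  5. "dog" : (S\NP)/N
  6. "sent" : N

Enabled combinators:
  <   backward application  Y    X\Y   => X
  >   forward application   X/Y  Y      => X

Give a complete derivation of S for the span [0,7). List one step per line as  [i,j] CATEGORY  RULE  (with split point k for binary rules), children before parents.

[0,7] S   <
  [0,5] NP   <
    [0,1] "a" : PP/NP
    [1,5] NP\(PP/NP)   >
      [1,2] "chased" : (NP\(PP/NP))/PP
      [2,5] PP   >
        [2,3] "with" : PP/NP
        [3,5] NP   >
          [3,4] "the" : NP/S
          [4,5] "gave" : S
  [5,7] S\NP   >
    [5,6] "dog" : (S\NP)/N
    [6,7] "sent" : N

[0,1] PP/NP  lex  "a"
[1,2] (NP\(PP/NP))/PP  lex  "chased"
[2,3] PP/NP  lex  "with"
[3,4] NP/S  lex  "the"
[4,5] S  lex  "gave"
[3,5] NP  >  k=4
[2,5] PP  >  k=3
[1,5] NP\(PP/NP)  >  k=2
[0,5] NP  <  k=1
[5,6] (S\NP)/N  lex  "dog"
[6,7] N  lex  "sent"
[5,7] S\NP  >  k=6
[0,7] S  <  k=5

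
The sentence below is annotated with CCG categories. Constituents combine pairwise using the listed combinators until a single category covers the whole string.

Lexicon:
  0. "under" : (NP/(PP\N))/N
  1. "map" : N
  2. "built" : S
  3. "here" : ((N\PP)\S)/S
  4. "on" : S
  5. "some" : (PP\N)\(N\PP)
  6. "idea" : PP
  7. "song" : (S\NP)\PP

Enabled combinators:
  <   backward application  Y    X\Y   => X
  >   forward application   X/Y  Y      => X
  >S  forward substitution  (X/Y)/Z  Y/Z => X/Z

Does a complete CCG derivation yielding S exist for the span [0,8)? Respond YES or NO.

YES

[0,8] S   <
  [0,6] NP   >
    [0,2] NP/(PP\N)   >
      [0,1] "under" : (NP/(PP\N))/N
      [1,2] "map" : N
    [2,6] PP\N   <
      [2,5] N\PP   <
        [2,3] "built" : S
        [3,5] (N\PP)\S   >
          [3,4] "here" : ((N\PP)\S)/S
          [4,5] "on" : S
      [5,6] "some" : (PP\N)\(N\PP)
  [6,8] S\NP   <
    [6,7] "idea" : PP
    [7,8] "song" : (S\NP)\PP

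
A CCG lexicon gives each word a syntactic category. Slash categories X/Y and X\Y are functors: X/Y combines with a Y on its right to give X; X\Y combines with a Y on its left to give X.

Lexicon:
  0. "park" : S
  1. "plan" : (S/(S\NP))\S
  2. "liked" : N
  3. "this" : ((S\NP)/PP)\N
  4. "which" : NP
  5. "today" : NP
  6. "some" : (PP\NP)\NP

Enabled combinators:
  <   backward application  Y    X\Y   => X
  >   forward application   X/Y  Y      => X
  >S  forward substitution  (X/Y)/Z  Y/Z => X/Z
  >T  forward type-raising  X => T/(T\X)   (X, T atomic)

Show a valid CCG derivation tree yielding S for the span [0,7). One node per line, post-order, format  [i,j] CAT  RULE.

[0,1] S  lex  "park"
[1,2] (S/(S\NP))\S  lex  "plan"
[0,2] S/(S\NP)  <  k=1
[2,3] N  lex  "liked"
[3,4] ((S\NP)/PP)\N  lex  "this"
[2,4] (S\NP)/PP  <  k=3
[4,5] NP  lex  "which"
[5,6] NP  lex  "today"
[6,7] (PP\NP)\NP  lex  "some"
[5,7] PP\NP  <  k=6
[4,7] PP  <  k=5
[2,7] S\NP  >  k=4
[0,7] S  >  k=2

[0,7] S   >
  [0,2] S/(S\NP)   <
    [0,1] "park" : S
    [1,2] "plan" : (S/(S\NP))\S
  [2,7] S\NP   >
    [2,4] (S\NP)/PP   <
      [2,3] "liked" : N
      [3,4] "this" : ((S\NP)/PP)\N
    [4,7] PP   <
      [4,5] "which" : NP
      [5,7] PP\NP   <
        [5,6] "today" : NP
        [6,7] "some" : (PP\NP)\NP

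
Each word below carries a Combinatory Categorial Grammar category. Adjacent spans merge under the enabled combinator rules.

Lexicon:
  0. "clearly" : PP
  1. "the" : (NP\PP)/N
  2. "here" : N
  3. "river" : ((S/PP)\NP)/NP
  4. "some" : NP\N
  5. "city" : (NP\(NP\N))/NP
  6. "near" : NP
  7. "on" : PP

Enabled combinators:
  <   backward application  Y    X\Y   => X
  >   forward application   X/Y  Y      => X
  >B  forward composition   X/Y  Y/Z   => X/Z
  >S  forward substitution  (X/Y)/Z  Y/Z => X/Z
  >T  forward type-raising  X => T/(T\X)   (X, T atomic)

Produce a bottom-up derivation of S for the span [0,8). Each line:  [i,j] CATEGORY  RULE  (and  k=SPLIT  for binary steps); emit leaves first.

[0,1] PP  lex  "clearly"
[1,2] (NP\PP)/N  lex  "the"
[2,3] N  lex  "here"
[1,3] NP\PP  >  k=2
[0,3] NP  <  k=1
[3,4] ((S/PP)\NP)/NP  lex  "river"
[4,5] NP\N  lex  "some"
[5,6] (NP\(NP\N))/NP  lex  "city"
[6,7] NP  lex  "near"
[5,7] NP\(NP\N)  >  k=6
[4,7] NP  <  k=5
[3,7] (S/PP)\NP  >  k=4
[0,7] S/PP  <  k=3
[7,8] PP  lex  "on"
[0,8] S  >  k=7

[0,8] S   >
  [0,7] S/PP   <
    [0,3] NP   <
      [0,1] "clearly" : PP
      [1,3] NP\PP   >
        [1,2] "the" : (NP\PP)/N
        [2,3] "here" : N
    [3,7] (S/PP)\NP   >
      [3,4] "river" : ((S/PP)\NP)/NP
      [4,7] NP   <
        [4,5] "some" : NP\N
        [5,7] NP\(NP\N)   >
          [5,6] "city" : (NP\(NP\N))/NP
          [6,7] "near" : NP
  [7,8] "on" : PP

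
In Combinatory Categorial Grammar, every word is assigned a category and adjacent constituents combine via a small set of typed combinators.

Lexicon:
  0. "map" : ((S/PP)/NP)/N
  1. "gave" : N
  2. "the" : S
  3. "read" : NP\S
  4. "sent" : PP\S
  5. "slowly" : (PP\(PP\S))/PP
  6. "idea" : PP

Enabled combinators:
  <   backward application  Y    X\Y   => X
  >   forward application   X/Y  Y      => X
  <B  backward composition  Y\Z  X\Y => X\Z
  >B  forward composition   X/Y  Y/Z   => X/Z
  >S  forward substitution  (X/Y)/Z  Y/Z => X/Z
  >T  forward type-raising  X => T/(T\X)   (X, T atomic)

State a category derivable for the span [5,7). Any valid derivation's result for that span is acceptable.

PP\(PP\S)

[0,7] S   >
  [0,4] S/PP   >
    [0,2] (S/PP)/NP   >
      [0,1] "map" : ((S/PP)/NP)/N
      [1,2] "gave" : N
    [2,4] NP   >
      [2,3] NP/(NP\S)   >T
        [2,3] "the" : S
      [3,4] "read" : NP\S
  [4,7] PP   <
    [4,5] "sent" : PP\S
    [5,7] PP\(PP\S)   >
      [5,6] "slowly" : (PP\(PP\S))/PP
      [6,7] "idea" : PP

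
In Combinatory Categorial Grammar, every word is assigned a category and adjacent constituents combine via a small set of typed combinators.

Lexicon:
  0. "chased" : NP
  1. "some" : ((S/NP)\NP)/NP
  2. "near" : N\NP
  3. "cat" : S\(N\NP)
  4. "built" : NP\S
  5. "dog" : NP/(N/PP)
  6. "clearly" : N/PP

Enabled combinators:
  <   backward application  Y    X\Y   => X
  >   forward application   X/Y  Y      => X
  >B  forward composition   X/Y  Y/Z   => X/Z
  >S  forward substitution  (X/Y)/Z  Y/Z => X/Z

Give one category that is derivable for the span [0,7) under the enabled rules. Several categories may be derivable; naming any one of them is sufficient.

[0,7] S   >
  [0,5] S/NP   <
    [0,1] "chased" : NP
    [1,5] (S/NP)\NP   >
      [1,2] "some" : ((S/NP)\NP)/NP
      [2,5] NP   <
        [2,4] S   <
          [2,3] "near" : N\NP
          [3,4] "cat" : S\(N\NP)
        [4,5] "built" : NP\S
  [5,7] NP   >
    [5,6] "dog" : NP/(N/PP)
    [6,7] "clearly" : N/PP

S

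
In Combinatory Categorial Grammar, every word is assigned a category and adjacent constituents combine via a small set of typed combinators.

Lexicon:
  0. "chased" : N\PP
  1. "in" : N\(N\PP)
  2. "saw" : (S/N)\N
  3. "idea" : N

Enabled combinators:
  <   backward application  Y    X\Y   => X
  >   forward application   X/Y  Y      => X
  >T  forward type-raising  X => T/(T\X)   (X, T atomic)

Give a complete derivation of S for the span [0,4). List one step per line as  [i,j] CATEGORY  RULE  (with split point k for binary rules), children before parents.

[0,1] N\PP  lex  "chased"
[1,2] N\(N\PP)  lex  "in"
[0,2] N  <  k=1
[2,3] (S/N)\N  lex  "saw"
[0,3] S/N  <  k=2
[3,4] N  lex  "idea"
[0,4] S  >  k=3

[0,4] S   >
  [0,3] S/N   <
    [0,2] N   <
      [0,1] "chased" : N\PP
      [1,2] "in" : N\(N\PP)
    [2,3] "saw" : (S/N)\N
  [3,4] "idea" : N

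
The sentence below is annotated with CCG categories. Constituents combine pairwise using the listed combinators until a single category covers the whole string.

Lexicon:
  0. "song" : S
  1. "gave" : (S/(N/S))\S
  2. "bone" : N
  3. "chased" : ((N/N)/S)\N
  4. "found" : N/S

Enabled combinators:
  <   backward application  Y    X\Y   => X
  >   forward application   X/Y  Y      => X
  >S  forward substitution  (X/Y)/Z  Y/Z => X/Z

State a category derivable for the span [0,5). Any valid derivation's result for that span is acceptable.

[0,5] S   >
  [0,2] S/(N/S)   <
    [0,1] "song" : S
    [1,2] "gave" : (S/(N/S))\S
  [2,5] N/S   >S
    [2,4] (N/N)/S   <
      [2,3] "bone" : N
      [3,4] "chased" : ((N/N)/S)\N
    [4,5] "found" : N/S

S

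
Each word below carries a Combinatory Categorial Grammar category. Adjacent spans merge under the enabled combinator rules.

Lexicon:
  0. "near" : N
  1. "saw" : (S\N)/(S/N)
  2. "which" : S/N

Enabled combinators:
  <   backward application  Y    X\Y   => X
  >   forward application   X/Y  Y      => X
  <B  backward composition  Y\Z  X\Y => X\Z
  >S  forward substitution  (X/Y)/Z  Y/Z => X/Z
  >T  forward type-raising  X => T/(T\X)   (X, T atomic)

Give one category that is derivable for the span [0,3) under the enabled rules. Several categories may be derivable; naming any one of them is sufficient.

S

[0,3] S   <
  [0,1] "near" : N
  [1,3] S\N   >
    [1,2] "saw" : (S\N)/(S/N)
    [2,3] "which" : S/N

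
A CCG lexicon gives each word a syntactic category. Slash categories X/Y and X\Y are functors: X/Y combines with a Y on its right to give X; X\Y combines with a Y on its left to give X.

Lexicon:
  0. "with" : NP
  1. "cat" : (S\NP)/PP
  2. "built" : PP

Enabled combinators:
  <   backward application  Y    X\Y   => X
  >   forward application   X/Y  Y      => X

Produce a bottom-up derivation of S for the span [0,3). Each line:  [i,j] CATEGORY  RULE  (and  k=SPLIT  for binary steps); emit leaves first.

[0,3] S   <
  [0,1] "with" : NP
  [1,3] S\NP   >
    [1,2] "cat" : (S\NP)/PP
    [2,3] "built" : PP

[0,1] NP  lex  "with"
[1,2] (S\NP)/PP  lex  "cat"
[2,3] PP  lex  "built"
[1,3] S\NP  >  k=2
[0,3] S  <  k=1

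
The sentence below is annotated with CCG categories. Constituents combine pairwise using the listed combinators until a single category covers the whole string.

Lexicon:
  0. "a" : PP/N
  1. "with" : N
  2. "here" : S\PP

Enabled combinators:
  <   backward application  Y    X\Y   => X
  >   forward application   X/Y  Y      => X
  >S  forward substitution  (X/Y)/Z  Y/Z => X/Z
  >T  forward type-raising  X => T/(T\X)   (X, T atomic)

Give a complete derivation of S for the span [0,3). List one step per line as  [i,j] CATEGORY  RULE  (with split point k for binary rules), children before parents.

[0,1] PP/N  lex  "a"
[1,2] N  lex  "with"
[0,2] PP  >  k=1
[2,3] S\PP  lex  "here"
[0,3] S  <  k=2

[0,3] S   <
  [0,2] PP   >
    [0,1] "a" : PP/N
    [1,2] "with" : N
  [2,3] "here" : S\PP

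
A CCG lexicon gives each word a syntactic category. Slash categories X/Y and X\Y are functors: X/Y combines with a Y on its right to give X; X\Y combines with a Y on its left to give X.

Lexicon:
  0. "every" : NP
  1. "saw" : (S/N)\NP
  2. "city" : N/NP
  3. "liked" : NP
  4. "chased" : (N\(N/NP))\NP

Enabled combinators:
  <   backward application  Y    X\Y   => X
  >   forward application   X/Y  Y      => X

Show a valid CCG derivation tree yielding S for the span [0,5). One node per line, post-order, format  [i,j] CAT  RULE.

[0,5] S   >
  [0,2] S/N   <
    [0,1] "every" : NP
    [1,2] "saw" : (S/N)\NP
  [2,5] N   <
    [2,3] "city" : N/NP
    [3,5] N\(N/NP)   <
      [3,4] "liked" : NP
      [4,5] "chased" : (N\(N/NP))\NP

[0,1] NP  lex  "every"
[1,2] (S/N)\NP  lex  "saw"
[0,2] S/N  <  k=1
[2,3] N/NP  lex  "city"
[3,4] NP  lex  "liked"
[4,5] (N\(N/NP))\NP  lex  "chased"
[3,5] N\(N/NP)  <  k=4
[2,5] N  <  k=3
[0,5] S  >  k=2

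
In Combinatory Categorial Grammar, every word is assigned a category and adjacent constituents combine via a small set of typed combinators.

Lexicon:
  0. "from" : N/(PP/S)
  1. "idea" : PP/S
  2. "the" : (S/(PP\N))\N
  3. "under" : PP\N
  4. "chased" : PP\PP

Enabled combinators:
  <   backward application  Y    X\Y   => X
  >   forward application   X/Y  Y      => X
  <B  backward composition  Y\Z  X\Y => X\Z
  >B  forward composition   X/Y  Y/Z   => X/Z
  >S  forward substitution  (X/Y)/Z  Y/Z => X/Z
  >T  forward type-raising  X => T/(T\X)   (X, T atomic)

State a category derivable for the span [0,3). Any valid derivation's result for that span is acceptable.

S/(PP\N)

[0,5] S   >
  [0,3] S/(PP\N)   <
    [0,2] N   >
      [0,1] "from" : N/(PP/S)
      [1,2] "idea" : PP/S
    [2,3] "the" : (S/(PP\N))\N
  [3,5] PP\N   <B
    [3,4] "under" : PP\N
    [4,5] "chased" : PP\PP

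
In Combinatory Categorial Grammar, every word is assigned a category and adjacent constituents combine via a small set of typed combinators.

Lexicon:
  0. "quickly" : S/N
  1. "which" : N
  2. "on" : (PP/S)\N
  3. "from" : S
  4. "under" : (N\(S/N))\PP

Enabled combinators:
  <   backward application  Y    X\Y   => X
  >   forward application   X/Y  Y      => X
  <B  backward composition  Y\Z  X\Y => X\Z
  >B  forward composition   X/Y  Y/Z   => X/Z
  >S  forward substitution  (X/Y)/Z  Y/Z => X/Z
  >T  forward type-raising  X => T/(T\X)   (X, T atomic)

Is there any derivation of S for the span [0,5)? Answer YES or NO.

S/N N (PP/S)\N S (N\(S/N))\PP
CKY chart[0,5] = {N, N/(N\N), NP/(NP\N), PP/(PP\N), S/(S\N)}; S ∉ chart

NO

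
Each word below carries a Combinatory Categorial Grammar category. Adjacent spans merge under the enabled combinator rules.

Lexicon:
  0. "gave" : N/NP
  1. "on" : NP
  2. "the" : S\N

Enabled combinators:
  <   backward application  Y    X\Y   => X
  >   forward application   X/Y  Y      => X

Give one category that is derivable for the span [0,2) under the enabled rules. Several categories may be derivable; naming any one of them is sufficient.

[0,3] S   <
  [0,2] N   >
    [0,1] "gave" : N/NP
    [1,2] "on" : NP
  [2,3] "the" : S\N

N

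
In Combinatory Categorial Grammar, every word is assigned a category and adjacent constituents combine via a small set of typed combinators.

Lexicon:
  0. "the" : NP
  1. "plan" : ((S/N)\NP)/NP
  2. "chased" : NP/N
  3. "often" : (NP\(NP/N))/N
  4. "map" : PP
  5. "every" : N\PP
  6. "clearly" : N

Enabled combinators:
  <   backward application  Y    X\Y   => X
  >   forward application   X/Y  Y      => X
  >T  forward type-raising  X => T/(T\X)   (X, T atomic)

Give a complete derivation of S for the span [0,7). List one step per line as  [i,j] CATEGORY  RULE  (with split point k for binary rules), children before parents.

[0,1] NP  lex  "the"
[1,2] ((S/N)\NP)/NP  lex  "plan"
[2,3] NP/N  lex  "chased"
[3,4] (NP\(NP/N))/N  lex  "often"
[4,5] PP  lex  "map"
[5,6] N\PP  lex  "every"
[4,6] N  <  k=5
[3,6] NP\(NP/N)  >  k=4
[2,6] NP  <  k=3
[1,6] (S/N)\NP  >  k=2
[0,6] S/N  <  k=1
[6,7] N  lex  "clearly"
[0,7] S  >  k=6

[0,7] S   >
  [0,6] S/N   <
    [0,1] "the" : NP
    [1,6] (S/N)\NP   >
      [1,2] "plan" : ((S/N)\NP)/NP
      [2,6] NP   <
        [2,3] "chased" : NP/N
        [3,6] NP\(NP/N)   >
          [3,4] "often" : (NP\(NP/N))/N
          [4,6] N   <
            [4,5] "map" : PP
            [5,6] "every" : N\PP
  [6,7] "clearly" : N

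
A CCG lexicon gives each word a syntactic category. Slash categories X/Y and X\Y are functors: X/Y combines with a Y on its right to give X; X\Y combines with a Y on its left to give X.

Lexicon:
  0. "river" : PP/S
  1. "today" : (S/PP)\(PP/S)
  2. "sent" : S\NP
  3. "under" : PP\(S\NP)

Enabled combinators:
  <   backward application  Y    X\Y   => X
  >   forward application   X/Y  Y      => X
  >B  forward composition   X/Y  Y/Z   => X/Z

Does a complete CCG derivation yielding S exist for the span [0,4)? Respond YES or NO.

[0,4] S   >
  [0,2] S/PP   <
    [0,1] "river" : PP/S
    [1,2] "today" : (S/PP)\(PP/S)
  [2,4] PP   <
    [2,3] "sent" : S\NP
    [3,4] "under" : PP\(S\NP)

YES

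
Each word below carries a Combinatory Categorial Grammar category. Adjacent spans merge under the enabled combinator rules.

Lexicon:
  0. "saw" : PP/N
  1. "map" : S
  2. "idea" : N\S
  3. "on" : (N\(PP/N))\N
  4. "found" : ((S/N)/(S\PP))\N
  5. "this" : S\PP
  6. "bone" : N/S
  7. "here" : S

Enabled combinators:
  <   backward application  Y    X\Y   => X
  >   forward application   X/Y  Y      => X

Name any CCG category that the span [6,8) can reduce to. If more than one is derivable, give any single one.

N

[0,8] S   >
  [0,6] S/N   >
    [0,5] (S/N)/(S\PP)   <
      [0,4] N   <
        [0,1] "saw" : PP/N
        [1,4] N\(PP/N)   <
          [1,3] N   <
            [1,2] "map" : S
            [2,3] "idea" : N\S
          [3,4] "on" : (N\(PP/N))\N
      [4,5] "found" : ((S/N)/(S\PP))\N
    [5,6] "this" : S\PP
  [6,8] N   >
    [6,7] "bone" : N/S
    [7,8] "here" : S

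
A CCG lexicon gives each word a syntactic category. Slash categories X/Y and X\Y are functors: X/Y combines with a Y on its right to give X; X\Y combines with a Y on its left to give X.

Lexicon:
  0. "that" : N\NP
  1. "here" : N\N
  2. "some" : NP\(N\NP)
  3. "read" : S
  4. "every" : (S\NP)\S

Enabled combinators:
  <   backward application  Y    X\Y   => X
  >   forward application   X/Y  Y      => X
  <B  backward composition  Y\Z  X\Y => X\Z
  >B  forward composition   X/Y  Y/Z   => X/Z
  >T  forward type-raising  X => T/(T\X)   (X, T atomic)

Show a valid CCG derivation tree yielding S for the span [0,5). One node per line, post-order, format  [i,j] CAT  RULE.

[0,5] S   <
  [0,3] NP   <
    [0,2] N\NP   <B
      [0,1] "that" : N\NP
      [1,2] "here" : N\N
    [2,3] "some" : NP\(N\NP)
  [3,5] S\NP   <
    [3,4] "read" : S
    [4,5] "every" : (S\NP)\S

[0,1] N\NP  lex  "that"
[1,2] N\N  lex  "here"
[0,2] N\NP  <B  k=1
[2,3] NP\(N\NP)  lex  "some"
[0,3] NP  <  k=2
[3,4] S  lex  "read"
[4,5] (S\NP)\S  lex  "every"
[3,5] S\NP  <  k=4
[0,5] S  <  k=3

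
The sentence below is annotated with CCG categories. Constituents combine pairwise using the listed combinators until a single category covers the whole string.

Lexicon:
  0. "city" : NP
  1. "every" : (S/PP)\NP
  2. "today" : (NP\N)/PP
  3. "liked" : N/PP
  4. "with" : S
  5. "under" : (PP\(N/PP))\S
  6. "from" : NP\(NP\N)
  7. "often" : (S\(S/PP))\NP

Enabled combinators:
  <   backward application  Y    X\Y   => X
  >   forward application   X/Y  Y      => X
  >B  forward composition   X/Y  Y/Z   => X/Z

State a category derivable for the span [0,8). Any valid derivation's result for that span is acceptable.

[0,8] S   <
  [0,2] S/PP   <
    [0,1] "city" : NP
    [1,2] "every" : (S/PP)\NP
  [2,8] S\(S/PP)   <
    [2,7] NP   <
      [2,6] NP\N   >
        [2,3] "today" : (NP\N)/PP
        [3,6] PP   <
          [3,4] "liked" : N/PP
          [4,6] PP\(N/PP)   <
            [4,5] "with" : S
            [5,6] "under" : (PP\(N/PP))\S
      [6,7] "from" : NP\(NP\N)
    [7,8] "often" : (S\(S/PP))\NP

S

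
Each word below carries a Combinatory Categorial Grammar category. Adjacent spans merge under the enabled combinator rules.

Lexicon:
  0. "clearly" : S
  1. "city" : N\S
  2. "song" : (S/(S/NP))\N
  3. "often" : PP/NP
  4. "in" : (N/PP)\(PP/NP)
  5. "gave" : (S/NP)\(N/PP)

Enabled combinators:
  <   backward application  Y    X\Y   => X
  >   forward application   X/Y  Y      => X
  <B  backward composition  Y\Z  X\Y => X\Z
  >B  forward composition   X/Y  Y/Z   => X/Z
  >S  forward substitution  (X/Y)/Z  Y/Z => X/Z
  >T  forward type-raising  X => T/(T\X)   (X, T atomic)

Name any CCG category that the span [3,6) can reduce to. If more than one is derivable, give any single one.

[0,6] S   >
  [0,3] S/(S/NP)   <
    [0,2] N   <
      [0,1] "clearly" : S
      [1,2] "city" : N\S
    [2,3] "song" : (S/(S/NP))\N
  [3,6] S/NP   <
    [3,5] N/PP   <
      [3,4] "often" : PP/NP
      [4,5] "in" : (N/PP)\(PP/NP)
    [5,6] "gave" : (S/NP)\(N/PP)

S/NP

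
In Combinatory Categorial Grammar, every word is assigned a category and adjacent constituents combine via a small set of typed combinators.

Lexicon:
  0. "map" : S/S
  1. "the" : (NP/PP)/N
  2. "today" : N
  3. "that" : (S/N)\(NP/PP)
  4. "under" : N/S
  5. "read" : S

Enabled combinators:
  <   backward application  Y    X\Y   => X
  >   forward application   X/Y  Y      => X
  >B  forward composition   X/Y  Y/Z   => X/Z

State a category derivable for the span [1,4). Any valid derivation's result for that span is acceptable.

[0,6] S   >
  [0,4] S/N   >B
    [0,1] "map" : S/S
    [1,4] S/N   <
      [1,3] NP/PP   >
        [1,2] "the" : (NP/PP)/N
        [2,3] "today" : N
      [3,4] "that" : (S/N)\(NP/PP)
  [4,6] N   >
    [4,5] "under" : N/S
    [5,6] "read" : S

S/N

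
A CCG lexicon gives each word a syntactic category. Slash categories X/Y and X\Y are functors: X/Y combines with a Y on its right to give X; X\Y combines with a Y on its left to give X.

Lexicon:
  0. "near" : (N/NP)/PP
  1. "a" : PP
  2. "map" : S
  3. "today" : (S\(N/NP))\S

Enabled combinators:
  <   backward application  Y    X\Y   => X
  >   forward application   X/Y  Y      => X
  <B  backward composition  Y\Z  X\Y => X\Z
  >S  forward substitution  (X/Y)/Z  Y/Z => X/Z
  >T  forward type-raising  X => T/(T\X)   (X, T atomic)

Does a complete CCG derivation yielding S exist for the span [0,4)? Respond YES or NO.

YES

[0,4] S   <
  [0,2] N/NP   >
    [0,1] "near" : (N/NP)/PP
    [1,2] "a" : PP
  [2,4] S\(N/NP)   <
    [2,3] "map" : S
    [3,4] "today" : (S\(N/NP))\S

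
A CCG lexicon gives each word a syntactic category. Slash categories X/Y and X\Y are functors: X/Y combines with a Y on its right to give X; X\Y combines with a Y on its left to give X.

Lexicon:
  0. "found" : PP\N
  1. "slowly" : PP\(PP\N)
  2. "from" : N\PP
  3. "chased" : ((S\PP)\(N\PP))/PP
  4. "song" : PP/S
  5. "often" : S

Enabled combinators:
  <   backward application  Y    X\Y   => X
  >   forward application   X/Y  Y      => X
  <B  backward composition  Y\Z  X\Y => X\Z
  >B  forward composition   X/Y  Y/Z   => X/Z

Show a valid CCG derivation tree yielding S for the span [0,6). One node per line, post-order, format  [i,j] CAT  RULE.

[0,1] PP\N  lex  "found"
[1,2] PP\(PP\N)  lex  "slowly"
[0,2] PP  <  k=1
[2,3] N\PP  lex  "from"
[3,4] ((S\PP)\(N\PP))/PP  lex  "chased"
[4,5] PP/S  lex  "song"
[5,6] S  lex  "often"
[4,6] PP  >  k=5
[3,6] (S\PP)\(N\PP)  >  k=4
[2,6] S\PP  <  k=3
[0,6] S  <  k=2

[0,6] S   <
  [0,2] PP   <
    [0,1] "found" : PP\N
    [1,2] "slowly" : PP\(PP\N)
  [2,6] S\PP   <
    [2,3] "from" : N\PP
    [3,6] (S\PP)\(N\PP)   >
      [3,4] "chased" : ((S\PP)\(N\PP))/PP
      [4,6] PP   >
        [4,5] "song" : PP/S
        [5,6] "often" : S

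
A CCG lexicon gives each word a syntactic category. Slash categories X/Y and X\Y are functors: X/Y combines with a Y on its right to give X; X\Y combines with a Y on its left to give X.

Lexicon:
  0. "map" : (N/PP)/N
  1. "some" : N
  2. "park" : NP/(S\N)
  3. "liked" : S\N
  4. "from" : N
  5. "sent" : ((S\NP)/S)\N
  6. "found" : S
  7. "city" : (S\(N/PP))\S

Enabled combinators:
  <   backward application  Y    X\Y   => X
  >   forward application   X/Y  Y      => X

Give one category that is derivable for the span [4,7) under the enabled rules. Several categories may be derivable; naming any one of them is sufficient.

[0,8] S   <
  [0,2] N/PP   >
    [0,1] "map" : (N/PP)/N
    [1,2] "some" : N
  [2,8] S\(N/PP)   <
    [2,7] S   <
      [2,4] NP   >
        [2,3] "park" : NP/(S\N)
        [3,4] "liked" : S\N
      [4,7] S\NP   >
        [4,6] (S\NP)/S   <
          [4,5] "from" : N
          [5,6] "sent" : ((S\NP)/S)\N
        [6,7] "found" : S
    [7,8] "city" : (S\(N/PP))\S

S\NP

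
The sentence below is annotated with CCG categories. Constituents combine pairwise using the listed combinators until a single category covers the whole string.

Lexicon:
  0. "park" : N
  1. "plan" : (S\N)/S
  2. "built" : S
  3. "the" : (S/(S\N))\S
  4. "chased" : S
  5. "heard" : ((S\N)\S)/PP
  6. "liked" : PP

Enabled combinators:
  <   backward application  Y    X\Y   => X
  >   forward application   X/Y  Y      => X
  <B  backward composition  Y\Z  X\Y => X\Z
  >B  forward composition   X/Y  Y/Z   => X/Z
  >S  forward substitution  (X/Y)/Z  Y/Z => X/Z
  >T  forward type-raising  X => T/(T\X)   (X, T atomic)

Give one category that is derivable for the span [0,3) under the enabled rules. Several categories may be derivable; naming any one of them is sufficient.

S

[0,7] S   >
  [0,4] S/(S\N)   <
    [0,3] S   <
      [0,1] "park" : N
      [1,3] S\N   >
        [1,2] "plan" : (S\N)/S
        [2,3] "built" : S
    [3,4] "the" : (S/(S\N))\S
  [4,7] S\N   <
    [4,5] "chased" : S
    [5,7] (S\N)\S   >
      [5,6] "heard" : ((S\N)\S)/PP
      [6,7] "liked" : PP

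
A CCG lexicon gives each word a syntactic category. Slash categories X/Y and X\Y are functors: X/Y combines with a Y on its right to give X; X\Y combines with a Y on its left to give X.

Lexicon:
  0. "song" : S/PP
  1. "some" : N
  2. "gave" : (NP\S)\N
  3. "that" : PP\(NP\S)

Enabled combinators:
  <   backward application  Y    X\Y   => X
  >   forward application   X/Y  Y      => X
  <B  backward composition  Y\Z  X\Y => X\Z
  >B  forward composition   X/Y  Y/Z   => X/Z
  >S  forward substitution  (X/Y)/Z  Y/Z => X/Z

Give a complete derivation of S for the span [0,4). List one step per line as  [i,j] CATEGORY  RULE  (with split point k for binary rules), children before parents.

[0,4] S   >
  [0,1] "song" : S/PP
  [1,4] PP   <
    [1,3] NP\S   <
      [1,2] "some" : N
      [2,3] "gave" : (NP\S)\N
    [3,4] "that" : PP\(NP\S)

[0,1] S/PP  lex  "song"
[1,2] N  lex  "some"
[2,3] (NP\S)\N  lex  "gave"
[1,3] NP\S  <  k=2
[3,4] PP\(NP\S)  lex  "that"
[1,4] PP  <  k=3
[0,4] S  >  k=1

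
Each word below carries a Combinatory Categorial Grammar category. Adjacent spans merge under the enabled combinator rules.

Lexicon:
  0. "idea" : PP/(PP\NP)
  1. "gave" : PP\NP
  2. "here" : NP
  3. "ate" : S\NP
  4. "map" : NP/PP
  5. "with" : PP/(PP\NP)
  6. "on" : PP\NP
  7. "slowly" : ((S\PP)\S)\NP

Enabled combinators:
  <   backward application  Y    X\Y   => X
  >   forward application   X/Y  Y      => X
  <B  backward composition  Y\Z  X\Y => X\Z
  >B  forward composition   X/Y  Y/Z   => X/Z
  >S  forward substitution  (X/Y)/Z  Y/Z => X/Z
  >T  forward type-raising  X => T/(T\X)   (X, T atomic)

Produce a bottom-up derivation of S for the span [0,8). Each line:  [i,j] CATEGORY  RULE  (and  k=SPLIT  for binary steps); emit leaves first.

[0,1] PP/(PP\NP)  lex  "idea"
[1,2] PP\NP  lex  "gave"
[0,2] PP  >  k=1
[2,3] NP  lex  "here"
[3,4] S\NP  lex  "ate"
[2,4] S  <  k=3
[4,5] NP/PP  lex  "map"
[5,6] PP/(PP\NP)  lex  "with"
[6,7] PP\NP  lex  "on"
[5,7] PP  >  k=6
[4,7] NP  >  k=5
[7,8] ((S\PP)\S)\NP  lex  "slowly"
[4,8] (S\PP)\S  <  k=7
[2,8] S\PP  <  k=4
[0,8] S  <  k=2

[0,8] S   <
  [0,2] PP   >
    [0,1] "idea" : PP/(PP\NP)
    [1,2] "gave" : PP\NP
  [2,8] S\PP   <
    [2,4] S   <
      [2,3] "here" : NP
      [3,4] "ate" : S\NP
    [4,8] (S\PP)\S   <
      [4,7] NP   >
        [4,5] "map" : NP/PP
        [5,7] PP   >
          [5,6] "with" : PP/(PP\NP)
          [6,7] "on" : PP\NP
      [7,8] "slowly" : ((S\PP)\S)\NP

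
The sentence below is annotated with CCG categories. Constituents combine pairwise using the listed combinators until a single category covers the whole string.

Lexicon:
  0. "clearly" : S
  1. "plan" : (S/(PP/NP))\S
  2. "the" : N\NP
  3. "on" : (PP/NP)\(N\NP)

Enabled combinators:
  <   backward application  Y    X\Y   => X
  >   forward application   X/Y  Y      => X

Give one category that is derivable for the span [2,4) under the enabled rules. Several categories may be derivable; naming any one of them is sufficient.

[0,4] S   >
  [0,2] S/(PP/NP)   <
    [0,1] "clearly" : S
    [1,2] "plan" : (S/(PP/NP))\S
  [2,4] PP/NP   <
    [2,3] "the" : N\NP
    [3,4] "on" : (PP/NP)\(N\NP)

PP/NP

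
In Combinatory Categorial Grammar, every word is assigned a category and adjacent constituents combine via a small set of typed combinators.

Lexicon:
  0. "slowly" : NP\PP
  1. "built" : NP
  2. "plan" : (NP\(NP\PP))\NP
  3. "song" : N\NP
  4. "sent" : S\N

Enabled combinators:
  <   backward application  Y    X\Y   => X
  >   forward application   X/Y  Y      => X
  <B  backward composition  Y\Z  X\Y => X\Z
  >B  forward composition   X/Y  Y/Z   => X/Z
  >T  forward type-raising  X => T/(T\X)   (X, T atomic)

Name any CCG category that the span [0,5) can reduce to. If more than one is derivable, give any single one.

[0,5] S   <
  [0,3] NP   <
    [0,1] "slowly" : NP\PP
    [1,3] NP\(NP\PP)   <
      [1,2] "built" : NP
      [2,3] "plan" : (NP\(NP\PP))\NP
  [3,5] S\NP   <B
    [3,4] "song" : N\NP
    [4,5] "sent" : S\N

S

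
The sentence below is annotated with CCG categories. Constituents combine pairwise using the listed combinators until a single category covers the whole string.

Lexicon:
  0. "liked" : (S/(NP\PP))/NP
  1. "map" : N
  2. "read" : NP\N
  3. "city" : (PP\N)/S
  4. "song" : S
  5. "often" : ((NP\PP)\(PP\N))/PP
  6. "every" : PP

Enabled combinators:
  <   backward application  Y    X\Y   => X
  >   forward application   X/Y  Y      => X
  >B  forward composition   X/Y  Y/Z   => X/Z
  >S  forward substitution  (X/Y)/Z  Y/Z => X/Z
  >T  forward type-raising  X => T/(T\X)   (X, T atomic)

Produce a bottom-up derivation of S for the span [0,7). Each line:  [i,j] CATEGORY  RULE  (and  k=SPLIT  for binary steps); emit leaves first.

[0,7] S   >
  [0,3] S/(NP\PP)   >
    [0,1] "liked" : (S/(NP\PP))/NP
    [1,3] NP   <
      [1,2] "map" : N
      [2,3] "read" : NP\N
  [3,7] NP\PP   <
    [3,5] PP\N   >
      [3,4] "city" : (PP\N)/S
      [4,5] "song" : S
    [5,7] (NP\PP)\(PP\N)   >
      [5,6] "often" : ((NP\PP)\(PP\N))/PP
      [6,7] "every" : PP

[0,1] (S/(NP\PP))/NP  lex  "liked"
[1,2] N  lex  "map"
[2,3] NP\N  lex  "read"
[1,3] NP  <  k=2
[0,3] S/(NP\PP)  >  k=1
[3,4] (PP\N)/S  lex  "city"
[4,5] S  lex  "song"
[3,5] PP\N  >  k=4
[5,6] ((NP\PP)\(PP\N))/PP  lex  "often"
[6,7] PP  lex  "every"
[5,7] (NP\PP)\(PP\N)  >  k=6
[3,7] NP\PP  <  k=5
[0,7] S  >  k=3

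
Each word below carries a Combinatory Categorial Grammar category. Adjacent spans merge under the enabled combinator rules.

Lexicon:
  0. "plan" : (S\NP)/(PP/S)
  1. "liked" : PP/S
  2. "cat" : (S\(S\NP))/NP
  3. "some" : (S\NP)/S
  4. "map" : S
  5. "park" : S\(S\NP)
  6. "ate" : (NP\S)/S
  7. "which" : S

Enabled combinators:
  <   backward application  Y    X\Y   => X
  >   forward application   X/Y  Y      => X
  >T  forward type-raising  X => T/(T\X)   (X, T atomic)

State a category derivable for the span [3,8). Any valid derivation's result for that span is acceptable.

NP

[0,8] S   <
  [0,2] S\NP   >
    [0,1] "plan" : (S\NP)/(PP/S)
    [1,2] "liked" : PP/S
  [2,8] S\(S\NP)   >
    [2,3] "cat" : (S\(S\NP))/NP
    [3,8] NP   <
      [3,6] S   <
        [3,5] S\NP   >
          [3,4] "some" : (S\NP)/S
          [4,5] "map" : S
        [5,6] "park" : S\(S\NP)
      [6,8] NP\S   >
        [6,7] "ate" : (NP\S)/S
        [7,8] "which" : S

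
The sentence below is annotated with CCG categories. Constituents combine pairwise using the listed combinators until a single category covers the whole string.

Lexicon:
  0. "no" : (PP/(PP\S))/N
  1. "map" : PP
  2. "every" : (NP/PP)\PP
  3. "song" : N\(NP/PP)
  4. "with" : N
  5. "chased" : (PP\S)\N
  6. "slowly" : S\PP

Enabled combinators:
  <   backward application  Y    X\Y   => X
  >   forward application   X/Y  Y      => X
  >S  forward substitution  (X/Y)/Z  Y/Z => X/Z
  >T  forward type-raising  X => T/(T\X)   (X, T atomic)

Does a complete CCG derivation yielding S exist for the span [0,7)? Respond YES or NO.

[0,7] S   <
  [0,6] PP   >
    [0,4] PP/(PP\S)   >
      [0,1] "no" : (PP/(PP\S))/N
      [1,4] N   <
        [1,3] NP/PP   <
          [1,2] "map" : PP
          [2,3] "every" : (NP/PP)\PP
        [3,4] "song" : N\(NP/PP)
    [4,6] PP\S   <
      [4,5] "with" : N
      [5,6] "chased" : (PP\S)\N
  [6,7] "slowly" : S\PP

YES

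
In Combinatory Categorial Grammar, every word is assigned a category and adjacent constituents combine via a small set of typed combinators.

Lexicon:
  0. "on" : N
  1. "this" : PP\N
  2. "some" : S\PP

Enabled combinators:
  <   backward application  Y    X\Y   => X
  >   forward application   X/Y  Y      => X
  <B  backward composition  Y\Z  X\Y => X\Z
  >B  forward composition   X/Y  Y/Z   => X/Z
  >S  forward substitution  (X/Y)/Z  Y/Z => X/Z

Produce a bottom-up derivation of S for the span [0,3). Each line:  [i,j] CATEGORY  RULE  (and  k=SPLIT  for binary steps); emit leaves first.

[0,1] N  lex  "on"
[1,2] PP\N  lex  "this"
[0,2] PP  <  k=1
[2,3] S\PP  lex  "some"
[0,3] S  <  k=2

[0,3] S   <
  [0,2] PP   <
    [0,1] "on" : N
    [1,2] "this" : PP\N
  [2,3] "some" : S\PP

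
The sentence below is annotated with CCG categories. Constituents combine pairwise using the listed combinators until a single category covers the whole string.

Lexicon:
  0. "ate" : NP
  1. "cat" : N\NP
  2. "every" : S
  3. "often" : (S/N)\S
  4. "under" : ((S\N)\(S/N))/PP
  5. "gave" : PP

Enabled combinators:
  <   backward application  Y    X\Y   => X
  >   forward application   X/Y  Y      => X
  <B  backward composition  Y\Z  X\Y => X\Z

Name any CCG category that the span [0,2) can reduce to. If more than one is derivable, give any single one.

[0,6] S   <
  [0,2] N   <
    [0,1] "ate" : NP
    [1,2] "cat" : N\NP
  [2,6] S\N   <
    [2,4] S/N   <
      [2,3] "every" : S
      [3,4] "often" : (S/N)\S
    [4,6] (S\N)\(S/N)   >
      [4,5] "under" : ((S\N)\(S/N))/PP
      [5,6] "gave" : PP

N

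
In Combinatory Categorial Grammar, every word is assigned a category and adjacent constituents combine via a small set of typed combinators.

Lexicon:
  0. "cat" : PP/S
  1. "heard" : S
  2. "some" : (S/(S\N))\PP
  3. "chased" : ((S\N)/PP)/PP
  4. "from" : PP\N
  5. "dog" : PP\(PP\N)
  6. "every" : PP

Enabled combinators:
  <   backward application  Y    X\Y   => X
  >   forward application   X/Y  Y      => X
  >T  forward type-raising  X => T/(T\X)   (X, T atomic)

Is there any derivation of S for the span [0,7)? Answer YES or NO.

[0,7] S   >
  [0,3] S/(S\N)   <
    [0,2] PP   >
      [0,1] "cat" : PP/S
      [1,2] "heard" : S
    [2,3] "some" : (S/(S\N))\PP
  [3,7] S\N   >
    [3,6] (S\N)/PP   >
      [3,4] "chased" : ((S\N)/PP)/PP
      [4,6] PP   <
        [4,5] "from" : PP\N
        [5,6] "dog" : PP\(PP\N)
    [6,7] "every" : PP

YES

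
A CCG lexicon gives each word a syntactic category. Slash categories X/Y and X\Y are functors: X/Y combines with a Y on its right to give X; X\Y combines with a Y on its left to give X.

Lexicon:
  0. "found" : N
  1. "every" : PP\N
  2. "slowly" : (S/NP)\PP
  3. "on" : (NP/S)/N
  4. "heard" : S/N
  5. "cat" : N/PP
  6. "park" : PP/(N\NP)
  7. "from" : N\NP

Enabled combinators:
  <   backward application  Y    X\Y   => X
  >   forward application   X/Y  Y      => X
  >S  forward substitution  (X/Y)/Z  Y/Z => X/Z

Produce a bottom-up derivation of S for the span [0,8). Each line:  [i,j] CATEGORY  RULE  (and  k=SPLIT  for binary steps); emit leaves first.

[0,8] S   >
  [0,3] S/NP   <
    [0,2] PP   <
      [0,1] "found" : N
      [1,2] "every" : PP\N
    [2,3] "slowly" : (S/NP)\PP
  [3,8] NP   >
    [3,5] NP/N   >S
      [3,4] "on" : (NP/S)/N
      [4,5] "heard" : S/N
    [5,8] N   >
      [5,6] "cat" : N/PP
      [6,8] PP   >
        [6,7] "park" : PP/(N\NP)
        [7,8] "from" : N\NP

[0,1] N  lex  "found"
[1,2] PP\N  lex  "every"
[0,2] PP  <  k=1
[2,3] (S/NP)\PP  lex  "slowly"
[0,3] S/NP  <  k=2
[3,4] (NP/S)/N  lex  "on"
[4,5] S/N  lex  "heard"
[3,5] NP/N  >S  k=4
[5,6] N/PP  lex  "cat"
[6,7] PP/(N\NP)  lex  "park"
[7,8] N\NP  lex  "from"
[6,8] PP  >  k=7
[5,8] N  >  k=6
[3,8] NP  >  k=5
[0,8] S  >  k=3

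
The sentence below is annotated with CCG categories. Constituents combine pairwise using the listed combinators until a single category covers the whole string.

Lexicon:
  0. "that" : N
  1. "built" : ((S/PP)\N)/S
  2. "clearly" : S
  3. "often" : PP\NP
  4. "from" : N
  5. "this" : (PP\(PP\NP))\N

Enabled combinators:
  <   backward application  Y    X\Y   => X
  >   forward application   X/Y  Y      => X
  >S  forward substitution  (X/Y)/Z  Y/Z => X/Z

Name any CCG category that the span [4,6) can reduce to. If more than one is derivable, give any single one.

PP\(PP\NP)

[0,6] S   >
  [0,3] S/PP   <
    [0,1] "that" : N
    [1,3] (S/PP)\N   >
      [1,2] "built" : ((S/PP)\N)/S
      [2,3] "clearly" : S
  [3,6] PP   <
    [3,4] "often" : PP\NP
    [4,6] PP\(PP\NP)   <
      [4,5] "from" : N
      [5,6] "this" : (PP\(PP\NP))\N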